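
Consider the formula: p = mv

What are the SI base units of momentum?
Units of each symbol in p = mv:
  m (mass): kg
  v (velocity): m/s

Multiplying the contributions: [kg] · [m/s]
Adding exponents of each base unit: kg: 1, m: 1, s: -1
SI base units of momentum: kg·m/s

Answer: kg·m/s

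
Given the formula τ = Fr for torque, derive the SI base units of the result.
Units of each symbol in τ = Fr:
  F (force): kg·m/s²
  r (lever arm): m

Multiplying the contributions: [kg·m/s²] · [m]
Adding exponents of each base unit: kg: 1, m: 2, s: -2
SI base units of torque: kg·m²/s²

Answer: kg·m²/s²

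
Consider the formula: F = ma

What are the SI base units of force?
Units of each symbol in F = ma:
  m (mass): kg
  a (acceleration): m/s²

Multiplying the contributions: [kg] · [m/s²]
Adding exponents of each base unit: kg: 1, m: 1, s: -2
SI base units of force: kg·m/s²

Answer: kg·m/s²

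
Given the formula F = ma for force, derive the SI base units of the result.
Units of each symbol in F = ma:
  m (mass): kg
  a (acceleration): m/s²

Multiplying the contributions: [kg] · [m/s²]
Adding exponents of each base unit: kg: 1, m: 1, s: -2
SI base units of force: kg·m/s²

Answer: kg·m/s²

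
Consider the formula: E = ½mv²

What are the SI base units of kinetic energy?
Units of each symbol in E = ½mv²:
  m (mass): kg
  v (speed): m/s  → to the power 2, contributes m²/s²
  The factor ½ is dimensionless.

Multiplying the contributions: [kg] · [m²/s²]
Adding exponents of each base unit: kg: 1, m: 2, s: -2
SI base units of kinetic energy: kg·m²/s²

Answer: kg·m²/s²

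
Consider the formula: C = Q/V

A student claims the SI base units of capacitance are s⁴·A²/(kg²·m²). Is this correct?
Units of each symbol in C = Q/V:
  Q (charge, in coulombs): s·A
  V (voltage, in volts): kg·m²/(s³·A)  → in the denominator, contributes s³·A/(kg·m²)

Multiplying the contributions: [s·A] · [s³·A/(kg·m²)]
Adding exponents of each base unit: kg: -1, m: -2, s: 4, A: 2
SI base units of capacitance: s⁴·A²/(kg·m²)

The claimed units s⁴·A²/(kg²·m²) (exponents kg: -2, m: -2, s: 4, A: 2) do not match the derived units s⁴·A²/(kg·m²) (exponents kg: -1, m: -2, s: 4, A: 2), so the claim is incorrect.

Answer: No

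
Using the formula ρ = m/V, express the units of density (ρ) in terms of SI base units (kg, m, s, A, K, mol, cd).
Units of each symbol in ρ = m/V:
  m (mass): kg
  V (volume): m³  → in the denominator, contributes 1/m³

Multiplying the contributions: [kg] · [1/m³]
Adding exponents of each base unit: kg: 1, m: -3
SI base units of density: kg/m³

Answer: kg/m³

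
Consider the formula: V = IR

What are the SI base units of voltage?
Units of each symbol in V = IR:
  I (current): A
  R (resistance, in ohms): kg·m²/(s³·A²)

Multiplying the contributions: [A] · [kg·m²/(s³·A²)]
Adding exponents of each base unit: kg: 1, m: 2, s: -3, A: -1
SI base units of voltage: kg·m²/(s³·A)

Answer: kg·m²/(s³·A)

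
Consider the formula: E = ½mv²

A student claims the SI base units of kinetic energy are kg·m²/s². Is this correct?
Units of each symbol in E = ½mv²:
  m (mass): kg
  v (speed): m/s  → to the power 2, contributes m²/s²
  The factor ½ is dimensionless.

Multiplying the contributions: [kg] · [m²/s²]
Adding exponents of each base unit: kg: 1, m: 2, s: -2
SI base units of kinetic energy: kg·m²/s²

The claimed units kg·m²/s² match the derived units, so the claim is correct.

Answer: Yes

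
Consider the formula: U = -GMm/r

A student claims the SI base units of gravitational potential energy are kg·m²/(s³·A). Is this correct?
Units of each symbol in U = -GMm/r:
  G (gravitational constant): m³/(kg·s²)
  M (mass): kg
  m (mass): kg
  r (distance): m  → in the denominator, contributes 1/m
  The minus sign does not affect the units.

Multiplying the contributions: [m³/(kg·s²)] · [kg] · [kg] · [1/m]
Adding exponents of each base unit: kg: 1, m: 2, s: -2
SI base units of gravitational potential energy: kg·m²/s²

The claimed units kg·m²/(s³·A) (exponents kg: 1, m: 2, s: -3, A: -1) do not match the derived units kg·m²/s² (exponents kg: 1, m: 2, s: -2), so the claim is incorrect.

Answer: No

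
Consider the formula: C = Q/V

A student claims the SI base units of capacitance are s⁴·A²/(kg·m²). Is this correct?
Units of each symbol in C = Q/V:
  Q (charge, in coulombs): s·A
  V (voltage, in volts): kg·m²/(s³·A)  → in the denominator, contributes s³·A/(kg·m²)

Multiplying the contributions: [s·A] · [s³·A/(kg·m²)]
Adding exponents of each base unit: kg: -1, m: -2, s: 4, A: 2
SI base units of capacitance: s⁴·A²/(kg·m²)

The claimed units s⁴·A²/(kg·m²) match the derived units, so the claim is correct.

Answer: Yes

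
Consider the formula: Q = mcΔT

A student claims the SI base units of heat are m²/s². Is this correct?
Units of each symbol in Q = mcΔT:
  m (mass): kg
  c (specific heat capacity, in J/(kg·K)): m²/(s²·K)
  ΔT (temperature change): K

Multiplying the contributions: [kg] · [m²/(s²·K)] · [K]
Adding exponents of each base unit: kg: 1, m: 2, s: -2
SI base units of heat: kg·m²/s²

The claimed units m²/s² (exponents m: 2, s: -2) do not match the derived units kg·m²/s² (exponents kg: 1, m: 2, s: -2), so the claim is incorrect.

Answer: No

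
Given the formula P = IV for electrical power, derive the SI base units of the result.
Units of each symbol in P = IV:
  I (current): A
  V (voltage, in volts): kg·m²/(s³·A)

Multiplying the contributions: [A] · [kg·m²/(s³·A)]
Adding exponents of each base unit: kg: 1, m: 2, s: -3
SI base units of electrical power: kg·m²/s³

Answer: kg·m²/s³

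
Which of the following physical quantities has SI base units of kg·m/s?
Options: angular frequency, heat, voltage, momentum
Checking the SI base units of each option:
  angular frequency (ω = 2πf): 1/s  ✗
  heat (Q = mcΔT): kg·m²/s²  ✗
  voltage (V = IR): kg·m²/(s³·A)  ✗
  momentum (p = mv): kg·m/s  ✓ matches

Only momentum has units kg·m/s.

Answer: momentum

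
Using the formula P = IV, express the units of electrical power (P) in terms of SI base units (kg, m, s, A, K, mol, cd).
Units of each symbol in P = IV:
  I (current): A
  V (voltage, in volts): kg·m²/(s³·A)

Multiplying the contributions: [A] · [kg·m²/(s³·A)]
Adding exponents of each base unit: kg: 1, m: 2, s: -3
SI base units of electrical power: kg·m²/s³

Answer: kg·m²/s³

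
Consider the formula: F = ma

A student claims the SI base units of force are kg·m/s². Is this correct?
Units of each symbol in F = ma:
  m (mass): kg
  a (acceleration): m/s²

Multiplying the contributions: [kg] · [m/s²]
Adding exponents of each base unit: kg: 1, m: 1, s: -2
SI base units of force: kg·m/s²

The claimed units kg·m/s² match the derived units, so the claim is correct.

Answer: Yes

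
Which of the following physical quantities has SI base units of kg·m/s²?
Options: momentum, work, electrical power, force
Checking the SI base units of each option:
  momentum (p = mv): kg·m/s  ✗
  work (W = Fd): kg·m²/s²  ✗
  electrical power (P = IV): kg·m²/s³  ✗
  force (F = ma): kg·m/s²  ✓ matches

Only force has units kg·m/s².

Answer: force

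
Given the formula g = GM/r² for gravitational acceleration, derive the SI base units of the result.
Units of each symbol in g = GM/r²:
  G (gravitational constant): m³/(kg·s²)
  M (mass): kg
  r (distance): m  → to the power 2 in the denominator, contributes 1/m²

Multiplying the contributions: [m³/(kg·s²)] · [kg] · [1/m²]
Adding exponents of each base unit: m: 1, s: -2
SI base units of gravitational acceleration: m/s²

Answer: m/s²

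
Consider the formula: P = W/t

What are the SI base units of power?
Units of each symbol in P = W/t:
  W (work): kg·m²/s²
  t (time): s  → in the denominator, contributes 1/s

Multiplying the contributions: [kg·m²/s²] · [1/s]
Adding exponents of each base unit: kg: 1, m: 2, s: -3
SI base units of power: kg·m²/s³

Answer: kg·m²/s³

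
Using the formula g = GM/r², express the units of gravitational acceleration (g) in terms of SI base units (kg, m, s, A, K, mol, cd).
Units of each symbol in g = GM/r²:
  G (gravitational constant): m³/(kg·s²)
  M (mass): kg
  r (distance): m  → to the power 2 in the denominator, contributes 1/m²

Multiplying the contributions: [m³/(kg·s²)] · [kg] · [1/m²]
Adding exponents of each base unit: m: 1, s: -2
SI base units of gravitational acceleration: m/s²

Answer: m/s²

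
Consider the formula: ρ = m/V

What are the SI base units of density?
Units of each symbol in ρ = m/V:
  m (mass): kg
  V (volume): m³  → in the denominator, contributes 1/m³

Multiplying the contributions: [kg] · [1/m³]
Adding exponents of each base unit: kg: 1, m: -3
SI base units of density: kg/m³

Answer: kg/m³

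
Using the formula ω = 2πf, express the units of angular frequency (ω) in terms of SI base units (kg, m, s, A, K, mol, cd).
Units of each symbol in ω = 2πf:
  f (frequency): 1/s
  The factor 2π is dimensionless.

Multiplying the contributions: [1/s]
Adding exponents of each base unit: s: -1
SI base units of angular frequency: 1/s

Answer: 1/s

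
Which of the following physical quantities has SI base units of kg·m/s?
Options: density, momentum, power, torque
Checking the SI base units of each option:
  density (ρ = m/V): kg/m³  ✗
  momentum (p = mv): kg·m/s  ✓ matches
  power (P = W/t): kg·m²/s³  ✗
  torque (τ = Fr): kg·m²/s²  ✗

Only momentum has units kg·m/s.

Answer: momentum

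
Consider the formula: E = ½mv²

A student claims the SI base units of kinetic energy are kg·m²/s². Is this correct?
Units of each symbol in E = ½mv²:
  m (mass): kg
  v (speed): m/s  → to the power 2, contributes m²/s²
  The factor ½ is dimensionless.

Multiplying the contributions: [kg] · [m²/s²]
Adding exponents of each base unit: kg: 1, m: 2, s: -2
SI base units of kinetic energy: kg·m²/s²

The claimed units kg·m²/s² match the derived units, so the claim is correct.

Answer: Yes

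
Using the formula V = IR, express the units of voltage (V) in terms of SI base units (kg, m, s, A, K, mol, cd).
Units of each symbol in V = IR:
  I (current): A
  R (resistance, in ohms): kg·m²/(s³·A²)

Multiplying the contributions: [A] · [kg·m²/(s³·A²)]
Adding exponents of each base unit: kg: 1, m: 2, s: -3, A: -1
SI base units of voltage: kg·m²/(s³·A)

Answer: kg·m²/(s³·A)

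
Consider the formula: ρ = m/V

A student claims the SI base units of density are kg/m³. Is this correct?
Units of each symbol in ρ = m/V:
  m (mass): kg
  V (volume): m³  → in the denominator, contributes 1/m³

Multiplying the contributions: [kg] · [1/m³]
Adding exponents of each base unit: kg: 1, m: -3
SI base units of density: kg/m³

The claimed units kg/m³ match the derived units, so the claim is correct.

Answer: Yes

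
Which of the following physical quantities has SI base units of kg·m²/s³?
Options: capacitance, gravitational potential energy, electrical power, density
Checking the SI base units of each option:
  capacitance (C = Q/V): s⁴·A²/(kg·m²)  ✗
  gravitational potential energy (U = -GMm/r): kg·m²/s²  ✗
  electrical power (P = IV): kg·m²/s³  ✓ matches
  density (ρ = m/V): kg/m³  ✗

Only electrical power has units kg·m²/s³.

Answer: electrical power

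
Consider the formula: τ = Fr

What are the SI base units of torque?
Units of each symbol in τ = Fr:
  F (force): kg·m/s²
  r (lever arm): m

Multiplying the contributions: [kg·m/s²] · [m]
Adding exponents of each base unit: kg: 1, m: 2, s: -2
SI base units of torque: kg·m²/s²

Answer: kg·m²/s²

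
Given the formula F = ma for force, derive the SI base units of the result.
Units of each symbol in F = ma:
  m (mass): kg
  a (acceleration): m/s²

Multiplying the contributions: [kg] · [m/s²]
Adding exponents of each base unit: kg: 1, m: 1, s: -2
SI base units of force: kg·m/s²

Answer: kg·m/s²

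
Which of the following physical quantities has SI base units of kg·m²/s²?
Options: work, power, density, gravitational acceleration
Checking the SI base units of each option:
  work (W = Fd): kg·m²/s²  ✓ matches
  power (P = W/t): kg·m²/s³  ✗
  density (ρ = m/V): kg/m³  ✗
  gravitational acceleration (g = GM/r²): m/s²  ✗

Only work has units kg·m²/s².

Answer: work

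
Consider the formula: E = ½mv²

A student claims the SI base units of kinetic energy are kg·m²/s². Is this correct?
Units of each symbol in E = ½mv²:
  m (mass): kg
  v (speed): m/s  → to the power 2, contributes m²/s²
  The factor ½ is dimensionless.

Multiplying the contributions: [kg] · [m²/s²]
Adding exponents of each base unit: kg: 1, m: 2, s: -2
SI base units of kinetic energy: kg·m²/s²

The claimed units kg·m²/s² match the derived units, so the claim is correct.

Answer: Yes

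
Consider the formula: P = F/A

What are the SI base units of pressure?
Units of each symbol in P = F/A:
  F (force): kg·m/s²
  A (area): m²  → in the denominator, contributes 1/m²

Multiplying the contributions: [kg·m/s²] · [1/m²]
Adding exponents of each base unit: kg: 1, m: -1, s: -2
SI base units of pressure: kg/(m·s²)

Answer: kg/(m·s²)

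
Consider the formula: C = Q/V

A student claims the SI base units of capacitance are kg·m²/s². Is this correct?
Units of each symbol in C = Q/V:
  Q (charge, in coulombs): s·A
  V (voltage, in volts): kg·m²/(s³·A)  → in the denominator, contributes s³·A/(kg·m²)

Multiplying the contributions: [s·A] · [s³·A/(kg·m²)]
Adding exponents of each base unit: kg: -1, m: -2, s: 4, A: 2
SI base units of capacitance: s⁴·A²/(kg·m²)

The claimed units kg·m²/s² (exponents kg: 1, m: 2, s: -2) do not match the derived units s⁴·A²/(kg·m²) (exponents kg: -1, m: -2, s: 4, A: 2), so the claim is incorrect.

Answer: No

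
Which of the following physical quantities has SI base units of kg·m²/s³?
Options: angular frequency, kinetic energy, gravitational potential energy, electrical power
Checking the SI base units of each option:
  angular frequency (ω = 2πf): 1/s  ✗
  kinetic energy (E = ½mv²): kg·m²/s²  ✗
  gravitational potential energy (U = -GMm/r): kg·m²/s²  ✗
  electrical power (P = IV): kg·m²/s³  ✓ matches

Only electrical power has units kg·m²/s³.

Answer: electrical power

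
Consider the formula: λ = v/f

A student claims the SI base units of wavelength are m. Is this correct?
Units of each symbol in λ = v/f:
  v (wave speed): m/s
  f (frequency): 1/s  → in the denominator, contributes s

Multiplying the contributions: [m/s] · [s]
Adding exponents of each base unit: m: 1
SI base units of wavelength: m

The claimed units m match the derived units, so the claim is correct.

Answer: Yes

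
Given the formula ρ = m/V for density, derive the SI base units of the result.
Units of each symbol in ρ = m/V:
  m (mass): kg
  V (volume): m³  → in the denominator, contributes 1/m³

Multiplying the contributions: [kg] · [1/m³]
Adding exponents of each base unit: kg: 1, m: -3
SI base units of density: kg/m³

Answer: kg/m³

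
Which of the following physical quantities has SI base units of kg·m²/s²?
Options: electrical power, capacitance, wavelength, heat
Checking the SI base units of each option:
  electrical power (P = IV): kg·m²/s³  ✗
  capacitance (C = Q/V): s⁴·A²/(kg·m²)  ✗
  wavelength (λ = v/f): m  ✗
  heat (Q = mcΔT): kg·m²/s²  ✓ matches

Only heat has units kg·m²/s².

Answer: heat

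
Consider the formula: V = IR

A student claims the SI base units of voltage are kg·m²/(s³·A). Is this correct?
Units of each symbol in V = IR:
  I (current): A
  R (resistance, in ohms): kg·m²/(s³·A²)

Multiplying the contributions: [A] · [kg·m²/(s³·A²)]
Adding exponents of each base unit: kg: 1, m: 2, s: -3, A: -1
SI base units of voltage: kg·m²/(s³·A)

The claimed units kg·m²/(s³·A) match the derived units, so the claim is correct.

Answer: Yes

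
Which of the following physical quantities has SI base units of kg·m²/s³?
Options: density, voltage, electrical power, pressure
Checking the SI base units of each option:
  density (ρ = m/V): kg/m³  ✗
  voltage (V = IR): kg·m²/(s³·A)  ✗
  electrical power (P = IV): kg·m²/s³  ✓ matches
  pressure (P = F/A): kg/(m·s²)  ✗

Only electrical power has units kg·m²/s³.

Answer: electrical power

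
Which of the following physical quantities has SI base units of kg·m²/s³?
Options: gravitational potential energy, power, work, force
Checking the SI base units of each option:
  gravitational potential energy (U = -GMm/r): kg·m²/s²  ✗
  power (P = W/t): kg·m²/s³  ✓ matches
  work (W = Fd): kg·m²/s²  ✗
  force (F = ma): kg·m/s²  ✗

Only power has units kg·m²/s³.

Answer: power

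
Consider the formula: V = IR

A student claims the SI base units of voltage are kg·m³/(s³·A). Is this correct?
Units of each symbol in V = IR:
  I (current): A
  R (resistance, in ohms): kg·m²/(s³·A²)

Multiplying the contributions: [A] · [kg·m²/(s³·A²)]
Adding exponents of each base unit: kg: 1, m: 2, s: -3, A: -1
SI base units of voltage: kg·m²/(s³·A)

The claimed units kg·m³/(s³·A) (exponents kg: 1, m: 3, s: -3, A: -1) do not match the derived units kg·m²/(s³·A) (exponents kg: 1, m: 2, s: -3, A: -1), so the claim is incorrect.

Answer: No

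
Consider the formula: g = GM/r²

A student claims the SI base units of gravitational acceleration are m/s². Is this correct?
Units of each symbol in g = GM/r²:
  G (gravitational constant): m³/(kg·s²)
  M (mass): kg
  r (distance): m  → to the power 2 in the denominator, contributes 1/m²

Multiplying the contributions: [m³/(kg·s²)] · [kg] · [1/m²]
Adding exponents of each base unit: m: 1, s: -2
SI base units of gravitational acceleration: m/s²

The claimed units m/s² match the derived units, so the claim is correct.

Answer: Yes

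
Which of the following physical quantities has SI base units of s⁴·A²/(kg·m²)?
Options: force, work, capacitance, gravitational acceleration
Checking the SI base units of each option:
  force (F = ma): kg·m/s²  ✗
  work (W = Fd): kg·m²/s²  ✗
  capacitance (C = Q/V): s⁴·A²/(kg·m²)  ✓ matches
  gravitational acceleration (g = GM/r²): m/s²  ✗

Only capacitance has units s⁴·A²/(kg·m²).

Answer: capacitance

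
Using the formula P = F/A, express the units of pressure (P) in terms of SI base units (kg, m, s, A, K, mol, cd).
Units of each symbol in P = F/A:
  F (force): kg·m/s²
  A (area): m²  → in the denominator, contributes 1/m²

Multiplying the contributions: [kg·m/s²] · [1/m²]
Adding exponents of each base unit: kg: 1, m: -1, s: -2
SI base units of pressure: kg/(m·s²)

Answer: kg/(m·s²)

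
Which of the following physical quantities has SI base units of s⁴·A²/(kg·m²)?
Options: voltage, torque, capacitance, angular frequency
Checking the SI base units of each option:
  voltage (V = IR): kg·m²/(s³·A)  ✗
  torque (τ = Fr): kg·m²/s²  ✗
  capacitance (C = Q/V): s⁴·A²/(kg·m²)  ✓ matches
  angular frequency (ω = 2πf): 1/s  ✗

Only capacitance has units s⁴·A²/(kg·m²).

Answer: capacitance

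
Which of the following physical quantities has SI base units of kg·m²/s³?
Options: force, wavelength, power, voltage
Checking the SI base units of each option:
  force (F = ma): kg·m/s²  ✗
  wavelength (λ = v/f): m  ✗
  power (P = W/t): kg·m²/s³  ✓ matches
  voltage (V = IR): kg·m²/(s³·A)  ✗

Only power has units kg·m²/s³.

Answer: power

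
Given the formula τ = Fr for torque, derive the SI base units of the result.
Units of each symbol in τ = Fr:
  F (force): kg·m/s²
  r (lever arm): m

Multiplying the contributions: [kg·m/s²] · [m]
Adding exponents of each base unit: kg: 1, m: 2, s: -2
SI base units of torque: kg·m²/s²

Answer: kg·m²/s²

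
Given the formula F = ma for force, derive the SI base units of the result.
Units of each symbol in F = ma:
  m (mass): kg
  a (acceleration): m/s²

Multiplying the contributions: [kg] · [m/s²]
Adding exponents of each base unit: kg: 1, m: 1, s: -2
SI base units of force: kg·m/s²

Answer: kg·m/s²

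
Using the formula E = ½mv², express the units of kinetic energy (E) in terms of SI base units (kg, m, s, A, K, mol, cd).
Units of each symbol in E = ½mv²:
  m (mass): kg
  v (speed): m/s  → to the power 2, contributes m²/s²
  The factor ½ is dimensionless.

Multiplying the contributions: [kg] · [m²/s²]
Adding exponents of each base unit: kg: 1, m: 2, s: -2
SI base units of kinetic energy: kg·m²/s²

Answer: kg·m²/s²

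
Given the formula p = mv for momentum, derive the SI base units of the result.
Units of each symbol in p = mv:
  m (mass): kg
  v (velocity): m/s

Multiplying the contributions: [kg] · [m/s]
Adding exponents of each base unit: kg: 1, m: 1, s: -1
SI base units of momentum: kg·m/s

Answer: kg·m/s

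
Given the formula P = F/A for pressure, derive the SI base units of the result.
Units of each symbol in P = F/A:
  F (force): kg·m/s²
  A (area): m²  → in the denominator, contributes 1/m²

Multiplying the contributions: [kg·m/s²] · [1/m²]
Adding exponents of each base unit: kg: 1, m: -1, s: -2
SI base units of pressure: kg/(m·s²)

Answer: kg/(m·s²)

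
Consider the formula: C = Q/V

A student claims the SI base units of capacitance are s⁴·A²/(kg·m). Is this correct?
Units of each symbol in C = Q/V:
  Q (charge, in coulombs): s·A
  V (voltage, in volts): kg·m²/(s³·A)  → in the denominator, contributes s³·A/(kg·m²)

Multiplying the contributions: [s·A] · [s³·A/(kg·m²)]
Adding exponents of each base unit: kg: -1, m: -2, s: 4, A: 2
SI base units of capacitance: s⁴·A²/(kg·m²)

The claimed units s⁴·A²/(kg·m) (exponents kg: -1, m: -1, s: 4, A: 2) do not match the derived units s⁴·A²/(kg·m²) (exponents kg: -1, m: -2, s: 4, A: 2), so the claim is incorrect.

Answer: No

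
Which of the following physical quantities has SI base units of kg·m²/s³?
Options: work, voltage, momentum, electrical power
Checking the SI base units of each option:
  work (W = Fd): kg·m²/s²  ✗
  voltage (V = IR): kg·m²/(s³·A)  ✗
  momentum (p = mv): kg·m/s  ✗
  electrical power (P = IV): kg·m²/s³  ✓ matches

Only electrical power has units kg·m²/s³.

Answer: electrical power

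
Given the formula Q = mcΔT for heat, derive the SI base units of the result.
Units of each symbol in Q = mcΔT:
  m (mass): kg
  c (specific heat capacity, in J/(kg·K)): m²/(s²·K)
  ΔT (temperature change): K

Multiplying the contributions: [kg] · [m²/(s²·K)] · [K]
Adding exponents of each base unit: kg: 1, m: 2, s: -2
SI base units of heat: kg·m²/s²

Answer: kg·m²/s²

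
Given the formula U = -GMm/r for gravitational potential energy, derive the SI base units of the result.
Units of each symbol in U = -GMm/r:
  G (gravitational constant): m³/(kg·s²)
  M (mass): kg
  m (mass): kg
  r (distance): m  → in the denominator, contributes 1/m
  The minus sign does not affect the units.

Multiplying the contributions: [m³/(kg·s²)] · [kg] · [kg] · [1/m]
Adding exponents of each base unit: kg: 1, m: 2, s: -2
SI base units of gravitational potential energy: kg·m²/s²

Answer: kg·m²/s²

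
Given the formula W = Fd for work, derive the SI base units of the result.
Units of each symbol in W = Fd:
  F (force): kg·m/s²
  d (displacement): m

Multiplying the contributions: [kg·m/s²] · [m]
Adding exponents of each base unit: kg: 1, m: 2, s: -2
SI base units of work: kg·m²/s²

Answer: kg·m²/s²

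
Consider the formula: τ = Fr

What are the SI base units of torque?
Units of each symbol in τ = Fr:
  F (force): kg·m/s²
  r (lever arm): m

Multiplying the contributions: [kg·m/s²] · [m]
Adding exponents of each base unit: kg: 1, m: 2, s: -2
SI base units of torque: kg·m²/s²

Answer: kg·m²/s²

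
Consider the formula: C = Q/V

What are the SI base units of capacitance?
Units of each symbol in C = Q/V:
  Q (charge, in coulombs): s·A
  V (voltage, in volts): kg·m²/(s³·A)  → in the denominator, contributes s³·A/(kg·m²)

Multiplying the contributions: [s·A] · [s³·A/(kg·m²)]
Adding exponents of each base unit: kg: -1, m: -2, s: 4, A: 2
SI base units of capacitance: s⁴·A²/(kg·m²)

Answer: s⁴·A²/(kg·m²)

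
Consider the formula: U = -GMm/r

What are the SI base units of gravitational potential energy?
Units of each symbol in U = -GMm/r:
  G (gravitational constant): m³/(kg·s²)
  M (mass): kg
  m (mass): kg
  r (distance): m  → in the denominator, contributes 1/m
  The minus sign does not affect the units.

Multiplying the contributions: [m³/(kg·s²)] · [kg] · [kg] · [1/m]
Adding exponents of each base unit: kg: 1, m: 2, s: -2
SI base units of gravitational potential energy: kg·m²/s²

Answer: kg·m²/s²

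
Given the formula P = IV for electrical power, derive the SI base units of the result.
Units of each symbol in P = IV:
  I (current): A
  V (voltage, in volts): kg·m²/(s³·A)

Multiplying the contributions: [A] · [kg·m²/(s³·A)]
Adding exponents of each base unit: kg: 1, m: 2, s: -3
SI base units of electrical power: kg·m²/s³

Answer: kg·m²/s³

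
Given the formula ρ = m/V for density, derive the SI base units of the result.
Units of each symbol in ρ = m/V:
  m (mass): kg
  V (volume): m³  → in the denominator, contributes 1/m³

Multiplying the contributions: [kg] · [1/m³]
Adding exponents of each base unit: kg: 1, m: -3
SI base units of density: kg/m³

Answer: kg/m³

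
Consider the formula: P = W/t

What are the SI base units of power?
Units of each symbol in P = W/t:
  W (work): kg·m²/s²
  t (time): s  → in the denominator, contributes 1/s

Multiplying the contributions: [kg·m²/s²] · [1/s]
Adding exponents of each base unit: kg: 1, m: 2, s: -3
SI base units of power: kg·m²/s³

Answer: kg·m²/s³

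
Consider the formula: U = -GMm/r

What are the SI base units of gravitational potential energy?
Units of each symbol in U = -GMm/r:
  G (gravitational constant): m³/(kg·s²)
  M (mass): kg
  m (mass): kg
  r (distance): m  → in the denominator, contributes 1/m
  The minus sign does not affect the units.

Multiplying the contributions: [m³/(kg·s²)] · [kg] · [kg] · [1/m]
Adding exponents of each base unit: kg: 1, m: 2, s: -2
SI base units of gravitational potential energy: kg·m²/s²

Answer: kg·m²/s²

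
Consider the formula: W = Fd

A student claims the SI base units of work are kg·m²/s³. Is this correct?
Units of each symbol in W = Fd:
  F (force): kg·m/s²
  d (displacement): m

Multiplying the contributions: [kg·m/s²] · [m]
Adding exponents of each base unit: kg: 1, m: 2, s: -2
SI base units of work: kg·m²/s²

The claimed units kg·m²/s³ (exponents kg: 1, m: 2, s: -3) do not match the derived units kg·m²/s² (exponents kg: 1, m: 2, s: -2), so the claim is incorrect.

Answer: No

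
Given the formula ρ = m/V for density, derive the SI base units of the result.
Units of each symbol in ρ = m/V:
  m (mass): kg
  V (volume): m³  → in the denominator, contributes 1/m³

Multiplying the contributions: [kg] · [1/m³]
Adding exponents of each base unit: kg: 1, m: -3
SI base units of density: kg/m³

Answer: kg/m³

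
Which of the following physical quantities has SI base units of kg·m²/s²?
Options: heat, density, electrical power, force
Checking the SI base units of each option:
  heat (Q = mcΔT): kg·m²/s²  ✓ matches
  density (ρ = m/V): kg/m³  ✗
  electrical power (P = IV): kg·m²/s³  ✗
  force (F = ma): kg·m/s²  ✗

Only heat has units kg·m²/s².

Answer: heat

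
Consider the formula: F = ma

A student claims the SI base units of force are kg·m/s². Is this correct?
Units of each symbol in F = ma:
  m (mass): kg
  a (acceleration): m/s²

Multiplying the contributions: [kg] · [m/s²]
Adding exponents of each base unit: kg: 1, m: 1, s: -2
SI base units of force: kg·m/s²

The claimed units kg·m/s² match the derived units, so the claim is correct.

Answer: Yes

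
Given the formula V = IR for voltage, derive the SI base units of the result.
Units of each symbol in V = IR:
  I (current): A
  R (resistance, in ohms): kg·m²/(s³·A²)

Multiplying the contributions: [A] · [kg·m²/(s³·A²)]
Adding exponents of each base unit: kg: 1, m: 2, s: -3, A: -1
SI base units of voltage: kg·m²/(s³·A)

Answer: kg·m²/(s³·A)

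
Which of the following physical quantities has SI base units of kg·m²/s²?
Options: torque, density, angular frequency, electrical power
Checking the SI base units of each option:
  torque (τ = Fr): kg·m²/s²  ✓ matches
  density (ρ = m/V): kg/m³  ✗
  angular frequency (ω = 2πf): 1/s  ✗
  electrical power (P = IV): kg·m²/s³  ✗

Only torque has units kg·m²/s².

Answer: torque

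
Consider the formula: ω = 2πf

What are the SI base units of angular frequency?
Units of each symbol in ω = 2πf:
  f (frequency): 1/s
  The factor 2π is dimensionless.

Multiplying the contributions: [1/s]
Adding exponents of each base unit: s: -1
SI base units of angular frequency: 1/s

Answer: 1/s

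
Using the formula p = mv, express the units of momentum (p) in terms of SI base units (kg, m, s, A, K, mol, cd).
Units of each symbol in p = mv:
  m (mass): kg
  v (velocity): m/s

Multiplying the contributions: [kg] · [m/s]
Adding exponents of each base unit: kg: 1, m: 1, s: -1
SI base units of momentum: kg·m/s

Answer: kg·m/s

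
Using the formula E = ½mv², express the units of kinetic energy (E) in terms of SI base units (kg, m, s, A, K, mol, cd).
Units of each symbol in E = ½mv²:
  m (mass): kg
  v (speed): m/s  → to the power 2, contributes m²/s²
  The factor ½ is dimensionless.

Multiplying the contributions: [kg] · [m²/s²]
Adding exponents of each base unit: kg: 1, m: 2, s: -2
SI base units of kinetic energy: kg·m²/s²

Answer: kg·m²/s²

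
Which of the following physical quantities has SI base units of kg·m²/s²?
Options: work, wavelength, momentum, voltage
Checking the SI base units of each option:
  work (W = Fd): kg·m²/s²  ✓ matches
  wavelength (λ = v/f): m  ✗
  momentum (p = mv): kg·m/s  ✗
  voltage (V = IR): kg·m²/(s³·A)  ✗

Only work has units kg·m²/s².

Answer: work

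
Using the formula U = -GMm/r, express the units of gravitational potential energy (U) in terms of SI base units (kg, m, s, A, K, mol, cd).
Units of each symbol in U = -GMm/r:
  G (gravitational constant): m³/(kg·s²)
  M (mass): kg
  m (mass): kg
  r (distance): m  → in the denominator, contributes 1/m
  The minus sign does not affect the units.

Multiplying the contributions: [m³/(kg·s²)] · [kg] · [kg] · [1/m]
Adding exponents of each base unit: kg: 1, m: 2, s: -2
SI base units of gravitational potential energy: kg·m²/s²

Answer: kg·m²/s²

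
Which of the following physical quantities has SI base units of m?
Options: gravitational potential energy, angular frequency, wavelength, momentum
Checking the SI base units of each option:
  gravitational potential energy (U = -GMm/r): kg·m²/s²  ✗
  angular frequency (ω = 2πf): 1/s  ✗
  wavelength (λ = v/f): m  ✓ matches
  momentum (p = mv): kg·m/s  ✗

Only wavelength has units m.

Answer: wavelength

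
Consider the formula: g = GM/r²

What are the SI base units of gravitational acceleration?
Units of each symbol in g = GM/r²:
  G (gravitational constant): m³/(kg·s²)
  M (mass): kg
  r (distance): m  → to the power 2 in the denominator, contributes 1/m²

Multiplying the contributions: [m³/(kg·s²)] · [kg] · [1/m²]
Adding exponents of each base unit: m: 1, s: -2
SI base units of gravitational acceleration: m/s²

Answer: m/s²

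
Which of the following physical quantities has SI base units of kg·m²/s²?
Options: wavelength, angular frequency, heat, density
Checking the SI base units of each option:
  wavelength (λ = v/f): m  ✗
  angular frequency (ω = 2πf): 1/s  ✗
  heat (Q = mcΔT): kg·m²/s²  ✓ matches
  density (ρ = m/V): kg/m³  ✗

Only heat has units kg·m²/s².

Answer: heat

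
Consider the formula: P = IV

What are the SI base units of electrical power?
Units of each symbol in P = IV:
  I (current): A
  V (voltage, in volts): kg·m²/(s³·A)

Multiplying the contributions: [A] · [kg·m²/(s³·A)]
Adding exponents of each base unit: kg: 1, m: 2, s: -3
SI base units of electrical power: kg·m²/s³

Answer: kg·m²/s³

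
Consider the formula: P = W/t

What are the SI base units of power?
Units of each symbol in P = W/t:
  W (work): kg·m²/s²
  t (time): s  → in the denominator, contributes 1/s

Multiplying the contributions: [kg·m²/s²] · [1/s]
Adding exponents of each base unit: kg: 1, m: 2, s: -3
SI base units of power: kg·m²/s³

Answer: kg·m²/s³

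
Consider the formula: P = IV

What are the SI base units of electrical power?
Units of each symbol in P = IV:
  I (current): A
  V (voltage, in volts): kg·m²/(s³·A)

Multiplying the contributions: [A] · [kg·m²/(s³·A)]
Adding exponents of each base unit: kg: 1, m: 2, s: -3
SI base units of electrical power: kg·m²/s³

Answer: kg·m²/s³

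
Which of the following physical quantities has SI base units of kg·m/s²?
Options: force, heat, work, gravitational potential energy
Checking the SI base units of each option:
  force (F = ma): kg·m/s²  ✓ matches
  heat (Q = mcΔT): kg·m²/s²  ✗
  work (W = Fd): kg·m²/s²  ✗
  gravitational potential energy (U = -GMm/r): kg·m²/s²  ✗

Only force has units kg·m/s².

Answer: force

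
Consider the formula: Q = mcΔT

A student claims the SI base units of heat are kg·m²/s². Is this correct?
Units of each symbol in Q = mcΔT:
  m (mass): kg
  c (specific heat capacity, in J/(kg·K)): m²/(s²·K)
  ΔT (temperature change): K

Multiplying the contributions: [kg] · [m²/(s²·K)] · [K]
Adding exponents of each base unit: kg: 1, m: 2, s: -2
SI base units of heat: kg·m²/s²

The claimed units kg·m²/s² match the derived units, so the claim is correct.

Answer: Yes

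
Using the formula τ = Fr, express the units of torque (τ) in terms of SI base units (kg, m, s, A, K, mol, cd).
Units of each symbol in τ = Fr:
  F (force): kg·m/s²
  r (lever arm): m

Multiplying the contributions: [kg·m/s²] · [m]
Adding exponents of each base unit: kg: 1, m: 2, s: -2
SI base units of torque: kg·m²/s²

Answer: kg·m²/s²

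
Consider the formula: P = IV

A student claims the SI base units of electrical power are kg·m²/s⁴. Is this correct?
Units of each symbol in P = IV:
  I (current): A
  V (voltage, in volts): kg·m²/(s³·A)

Multiplying the contributions: [A] · [kg·m²/(s³·A)]
Adding exponents of each base unit: kg: 1, m: 2, s: -3
SI base units of electrical power: kg·m²/s³

The claimed units kg·m²/s⁴ (exponents kg: 1, m: 2, s: -4) do not match the derived units kg·m²/s³ (exponents kg: 1, m: 2, s: -3), so the claim is incorrect.

Answer: No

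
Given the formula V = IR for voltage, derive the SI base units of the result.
Units of each symbol in V = IR:
  I (current): A
  R (resistance, in ohms): kg·m²/(s³·A²)

Multiplying the contributions: [A] · [kg·m²/(s³·A²)]
Adding exponents of each base unit: kg: 1, m: 2, s: -3, A: -1
SI base units of voltage: kg·m²/(s³·A)

Answer: kg·m²/(s³·A)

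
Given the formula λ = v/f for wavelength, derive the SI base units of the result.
Units of each symbol in λ = v/f:
  v (wave speed): m/s
  f (frequency): 1/s  → in the denominator, contributes s

Multiplying the contributions: [m/s] · [s]
Adding exponents of each base unit: m: 1
SI base units of wavelength: m

Answer: m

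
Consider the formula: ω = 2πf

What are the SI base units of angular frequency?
Units of each symbol in ω = 2πf:
  f (frequency): 1/s
  The factor 2π is dimensionless.

Multiplying the contributions: [1/s]
Adding exponents of each base unit: s: -1
SI base units of angular frequency: 1/s

Answer: 1/s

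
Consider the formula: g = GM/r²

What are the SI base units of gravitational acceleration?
Units of each symbol in g = GM/r²:
  G (gravitational constant): m³/(kg·s²)
  M (mass): kg
  r (distance): m  → to the power 2 in the denominator, contributes 1/m²

Multiplying the contributions: [m³/(kg·s²)] · [kg] · [1/m²]
Adding exponents of each base unit: m: 1, s: -2
SI base units of gravitational acceleration: m/s²

Answer: m/s²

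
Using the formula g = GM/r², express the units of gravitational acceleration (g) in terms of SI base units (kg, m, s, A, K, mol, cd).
Units of each symbol in g = GM/r²:
  G (gravitational constant): m³/(kg·s²)
  M (mass): kg
  r (distance): m  → to the power 2 in the denominator, contributes 1/m²

Multiplying the contributions: [m³/(kg·s²)] · [kg] · [1/m²]
Adding exponents of each base unit: m: 1, s: -2
SI base units of gravitational acceleration: m/s²

Answer: m/s²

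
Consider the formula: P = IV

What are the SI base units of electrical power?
Units of each symbol in P = IV:
  I (current): A
  V (voltage, in volts): kg·m²/(s³·A)

Multiplying the contributions: [A] · [kg·m²/(s³·A)]
Adding exponents of each base unit: kg: 1, m: 2, s: -3
SI base units of electrical power: kg·m²/s³

Answer: kg·m²/s³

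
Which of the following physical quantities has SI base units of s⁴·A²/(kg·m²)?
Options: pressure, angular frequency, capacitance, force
Checking the SI base units of each option:
  pressure (P = F/A): kg/(m·s²)  ✗
  angular frequency (ω = 2πf): 1/s  ✗
  capacitance (C = Q/V): s⁴·A²/(kg·m²)  ✓ matches
  force (F = ma): kg·m/s²  ✗

Only capacitance has units s⁴·A²/(kg·m²).

Answer: capacitance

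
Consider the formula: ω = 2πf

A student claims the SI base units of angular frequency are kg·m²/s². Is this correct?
Units of each symbol in ω = 2πf:
  f (frequency): 1/s
  The factor 2π is dimensionless.

Multiplying the contributions: [1/s]
Adding exponents of each base unit: s: -1
SI base units of angular frequency: 1/s

The claimed units kg·m²/s² (exponents kg: 1, m: 2, s: -2) do not match the derived units 1/s (exponents s: -1), so the claim is incorrect.

Answer: No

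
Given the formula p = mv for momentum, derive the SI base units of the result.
Units of each symbol in p = mv:
  m (mass): kg
  v (velocity): m/s

Multiplying the contributions: [kg] · [m/s]
Adding exponents of each base unit: kg: 1, m: 1, s: -1
SI base units of momentum: kg·m/s

Answer: kg·m/s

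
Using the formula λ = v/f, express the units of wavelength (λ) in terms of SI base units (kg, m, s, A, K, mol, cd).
Units of each symbol in λ = v/f:
  v (wave speed): m/s
  f (frequency): 1/s  → in the denominator, contributes s

Multiplying the contributions: [m/s] · [s]
Adding exponents of each base unit: m: 1
SI base units of wavelength: m

Answer: m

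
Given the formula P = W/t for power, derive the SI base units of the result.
Units of each symbol in P = W/t:
  W (work): kg·m²/s²
  t (time): s  → in the denominator, contributes 1/s

Multiplying the contributions: [kg·m²/s²] · [1/s]
Adding exponents of each base unit: kg: 1, m: 2, s: -3
SI base units of power: kg·m²/s³

Answer: kg·m²/s³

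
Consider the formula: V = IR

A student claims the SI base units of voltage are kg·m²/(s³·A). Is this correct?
Units of each symbol in V = IR:
  I (current): A
  R (resistance, in ohms): kg·m²/(s³·A²)

Multiplying the contributions: [A] · [kg·m²/(s³·A²)]
Adding exponents of each base unit: kg: 1, m: 2, s: -3, A: -1
SI base units of voltage: kg·m²/(s³·A)

The claimed units kg·m²/(s³·A) match the derived units, so the claim is correct.

Answer: Yes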